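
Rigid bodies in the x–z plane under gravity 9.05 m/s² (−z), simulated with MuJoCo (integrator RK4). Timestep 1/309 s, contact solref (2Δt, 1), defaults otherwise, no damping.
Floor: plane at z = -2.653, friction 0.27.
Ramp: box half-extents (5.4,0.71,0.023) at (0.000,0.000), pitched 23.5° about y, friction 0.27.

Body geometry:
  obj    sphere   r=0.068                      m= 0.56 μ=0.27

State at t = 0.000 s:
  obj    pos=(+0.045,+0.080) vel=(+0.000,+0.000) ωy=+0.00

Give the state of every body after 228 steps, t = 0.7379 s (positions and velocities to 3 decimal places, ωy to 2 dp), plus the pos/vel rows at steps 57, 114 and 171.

State at t = 0.7379 s:
  obj    pos=(+0.688,-0.200) vel=(+1.744,-0.758) ωy=+27.97

Key-timestep trajectory:
   step    t(s)  obj.x    obj.z    obj.vx   obj.vz 
     57  0.1845   +0.085  +0.062  +0.436  -0.190
    114  0.3689   +0.206  +0.010  +0.872  -0.379
    171  0.5534   +0.407  -0.078  +1.308  -0.569


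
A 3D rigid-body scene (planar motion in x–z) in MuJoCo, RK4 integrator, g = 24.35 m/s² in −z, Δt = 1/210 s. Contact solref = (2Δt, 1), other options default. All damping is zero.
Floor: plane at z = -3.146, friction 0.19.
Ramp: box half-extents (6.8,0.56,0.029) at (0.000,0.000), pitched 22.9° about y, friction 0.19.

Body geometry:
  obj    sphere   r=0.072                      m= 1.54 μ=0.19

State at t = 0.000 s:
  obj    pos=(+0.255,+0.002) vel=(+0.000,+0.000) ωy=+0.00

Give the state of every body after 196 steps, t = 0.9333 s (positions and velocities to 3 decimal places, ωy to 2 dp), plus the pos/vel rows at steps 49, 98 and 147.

State at t = 0.9333 s:
  obj    pos=(+2.971,-1.145) vel=(+5.819,-2.458) ωy=+87.71

Key-timestep trajectory:
   step    t(s)  obj.x    obj.z    obj.vx   obj.vz 
     49  0.2333   +0.425  -0.070  +1.455  -0.615
     98  0.4667   +0.934  -0.285  +2.910  -1.229
    147  0.7000   +1.783  -0.643  +4.365  -1.844


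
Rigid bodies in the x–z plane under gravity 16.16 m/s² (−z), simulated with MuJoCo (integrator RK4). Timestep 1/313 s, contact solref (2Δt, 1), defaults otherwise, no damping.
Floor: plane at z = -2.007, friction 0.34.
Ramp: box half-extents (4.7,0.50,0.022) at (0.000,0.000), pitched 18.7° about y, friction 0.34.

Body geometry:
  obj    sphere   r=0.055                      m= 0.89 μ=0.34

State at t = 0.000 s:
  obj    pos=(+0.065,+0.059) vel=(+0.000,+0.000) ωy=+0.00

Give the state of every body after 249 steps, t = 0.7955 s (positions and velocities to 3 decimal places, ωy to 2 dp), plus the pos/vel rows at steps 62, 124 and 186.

State at t = 0.7955 s:
  obj    pos=(+1.174,-0.316) vel=(+2.789,-0.944) ωy=+53.52

Key-timestep trajectory:
   step    t(s)  obj.x    obj.z    obj.vx   obj.vz 
     62  0.1981   +0.134  +0.036  +0.694  -0.235
    124  0.3962   +0.340  -0.034  +1.389  -0.470
    186  0.5942   +0.684  -0.150  +2.083  -0.705


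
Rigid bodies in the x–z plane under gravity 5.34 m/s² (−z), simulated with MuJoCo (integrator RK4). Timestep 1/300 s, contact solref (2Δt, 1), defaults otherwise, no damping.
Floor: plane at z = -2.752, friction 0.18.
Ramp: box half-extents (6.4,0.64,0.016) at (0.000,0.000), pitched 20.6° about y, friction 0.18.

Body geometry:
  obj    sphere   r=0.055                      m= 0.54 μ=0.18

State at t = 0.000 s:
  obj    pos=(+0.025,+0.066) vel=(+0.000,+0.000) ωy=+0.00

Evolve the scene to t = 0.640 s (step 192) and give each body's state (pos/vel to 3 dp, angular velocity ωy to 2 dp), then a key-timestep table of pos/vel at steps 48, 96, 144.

State at t = 0.640 s:
  obj    pos=(+0.282,-0.030) vel=(+0.804,-0.302) ωy=+15.61

Key-timestep trajectory:
   step    t(s)  obj.x    obj.z    obj.vx   obj.vz 
     48  0.1600   +0.041  +0.060  +0.201  -0.076
     96  0.3200   +0.089  +0.042  +0.402  -0.151
    144  0.4800   +0.170  +0.012  +0.603  -0.227


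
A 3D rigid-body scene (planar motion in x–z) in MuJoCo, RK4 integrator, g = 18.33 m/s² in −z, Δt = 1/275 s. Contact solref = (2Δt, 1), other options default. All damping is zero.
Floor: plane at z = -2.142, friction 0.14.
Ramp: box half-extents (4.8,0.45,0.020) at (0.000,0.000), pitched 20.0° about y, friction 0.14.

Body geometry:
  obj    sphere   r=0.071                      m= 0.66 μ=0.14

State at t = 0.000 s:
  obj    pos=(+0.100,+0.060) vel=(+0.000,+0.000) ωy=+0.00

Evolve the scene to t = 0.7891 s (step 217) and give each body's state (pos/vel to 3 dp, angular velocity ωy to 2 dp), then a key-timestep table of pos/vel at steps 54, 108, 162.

State at t = 0.7891 s:
  obj    pos=(+1.410,-0.417) vel=(+3.321,-1.209) ωy=+49.76

Key-timestep trajectory:
   step    t(s)  obj.x    obj.z    obj.vx   obj.vz 
     54  0.1964   +0.181  +0.031  +0.827  -0.301
    108  0.3927   +0.425  -0.058  +1.653  -0.602
    162  0.5891   +0.830  -0.205  +2.479  -0.902


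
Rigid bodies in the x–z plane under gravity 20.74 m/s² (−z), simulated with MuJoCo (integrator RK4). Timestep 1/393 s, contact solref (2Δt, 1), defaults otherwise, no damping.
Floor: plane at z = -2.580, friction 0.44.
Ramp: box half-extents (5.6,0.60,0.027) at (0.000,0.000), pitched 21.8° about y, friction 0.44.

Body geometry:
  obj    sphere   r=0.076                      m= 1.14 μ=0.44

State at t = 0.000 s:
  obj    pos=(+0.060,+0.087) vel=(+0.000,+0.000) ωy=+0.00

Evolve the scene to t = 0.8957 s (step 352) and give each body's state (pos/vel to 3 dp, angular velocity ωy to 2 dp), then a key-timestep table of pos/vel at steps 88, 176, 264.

State at t = 0.8957 s:
  obj    pos=(+2.109,-0.733) vel=(+4.575,-1.830) ωy=+64.83

Key-timestep trajectory:
   step    t(s)  obj.x    obj.z    obj.vx   obj.vz 
     88  0.2239   +0.188  +0.036  +1.144  -0.458
    176  0.4478   +0.572  -0.118  +2.288  -0.915
    264  0.6718   +1.213  -0.374  +3.431  -1.373


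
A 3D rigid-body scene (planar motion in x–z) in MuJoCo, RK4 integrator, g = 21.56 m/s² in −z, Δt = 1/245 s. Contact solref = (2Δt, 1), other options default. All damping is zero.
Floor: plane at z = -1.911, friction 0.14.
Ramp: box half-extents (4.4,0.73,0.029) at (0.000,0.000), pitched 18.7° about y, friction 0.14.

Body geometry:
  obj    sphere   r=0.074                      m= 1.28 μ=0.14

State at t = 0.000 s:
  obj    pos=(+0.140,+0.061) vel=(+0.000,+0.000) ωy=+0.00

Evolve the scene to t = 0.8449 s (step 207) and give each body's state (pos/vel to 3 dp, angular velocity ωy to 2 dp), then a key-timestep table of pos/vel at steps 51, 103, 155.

State at t = 0.8449 s:
  obj    pos=(+1.810,-0.504) vel=(+3.952,-1.338) ωy=+56.36

Key-timestep trajectory:
   step    t(s)  obj.x    obj.z    obj.vx   obj.vz 
     51  0.2082   +0.241  +0.027  +0.974  -0.330
    103  0.4204   +0.554  -0.079  +1.966  -0.666
    155  0.6327   +1.076  -0.256  +2.959  -1.002


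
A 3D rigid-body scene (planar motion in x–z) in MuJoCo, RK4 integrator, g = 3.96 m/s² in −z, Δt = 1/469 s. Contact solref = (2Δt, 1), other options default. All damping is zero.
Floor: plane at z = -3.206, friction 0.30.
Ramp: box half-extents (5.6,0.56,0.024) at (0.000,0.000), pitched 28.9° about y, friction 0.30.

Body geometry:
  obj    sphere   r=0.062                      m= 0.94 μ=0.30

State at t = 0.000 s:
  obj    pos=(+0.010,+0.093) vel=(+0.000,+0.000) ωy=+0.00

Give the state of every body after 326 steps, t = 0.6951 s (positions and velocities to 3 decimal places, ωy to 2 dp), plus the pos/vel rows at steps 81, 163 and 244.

State at t = 0.6951 s:
  obj    pos=(+0.299,-0.067) vel=(+0.832,-0.459) ωy=+15.32

Key-timestep trajectory:
   step    t(s)  obj.x    obj.z    obj.vx   obj.vz 
     81  0.1727   +0.028  +0.083  +0.207  -0.114
    163  0.3475   +0.082  +0.053  +0.416  -0.230
    244  0.5203   +0.172  +0.003  +0.623  -0.344


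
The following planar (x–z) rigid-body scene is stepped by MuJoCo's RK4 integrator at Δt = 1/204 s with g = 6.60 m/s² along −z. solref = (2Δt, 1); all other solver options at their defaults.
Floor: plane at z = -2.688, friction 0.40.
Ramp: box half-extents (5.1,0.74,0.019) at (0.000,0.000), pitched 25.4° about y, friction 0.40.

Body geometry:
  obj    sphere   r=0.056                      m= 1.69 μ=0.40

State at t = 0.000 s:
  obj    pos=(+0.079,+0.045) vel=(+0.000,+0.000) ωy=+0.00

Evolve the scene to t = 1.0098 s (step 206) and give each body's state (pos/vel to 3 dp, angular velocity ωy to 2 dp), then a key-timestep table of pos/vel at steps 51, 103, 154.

State at t = 1.0098 s:
  obj    pos=(+1.011,-0.397) vel=(+1.845,-0.876) ωy=+36.46

Key-timestep trajectory:
   step    t(s)  obj.x    obj.z    obj.vx   obj.vz 
     51  0.2500   +0.136  +0.018  +0.457  -0.217
    103  0.5049   +0.312  -0.065  +0.922  -0.438
    154  0.7549   +0.600  -0.202  +1.379  -0.655


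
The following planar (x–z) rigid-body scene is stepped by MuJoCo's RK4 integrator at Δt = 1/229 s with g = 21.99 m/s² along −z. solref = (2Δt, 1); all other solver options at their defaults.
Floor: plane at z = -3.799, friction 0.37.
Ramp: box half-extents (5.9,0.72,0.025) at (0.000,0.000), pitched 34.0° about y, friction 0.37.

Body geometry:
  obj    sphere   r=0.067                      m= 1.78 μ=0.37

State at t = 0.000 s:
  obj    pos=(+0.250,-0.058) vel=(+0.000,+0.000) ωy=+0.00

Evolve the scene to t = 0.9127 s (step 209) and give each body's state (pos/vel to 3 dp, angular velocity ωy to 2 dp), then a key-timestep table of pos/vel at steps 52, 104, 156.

State at t = 0.9127 s:
  obj    pos=(+3.283,-2.103) vel=(+6.646,-4.483) ωy=+119.63

Key-timestep trajectory:
   step    t(s)  obj.x    obj.z    obj.vx   obj.vz 
     52  0.2271   +0.438  -0.184  +1.654  -1.116
    104  0.4541   +1.001  -0.564  +3.307  -2.231
    156  0.6812   +1.940  -1.198  +4.961  -3.346


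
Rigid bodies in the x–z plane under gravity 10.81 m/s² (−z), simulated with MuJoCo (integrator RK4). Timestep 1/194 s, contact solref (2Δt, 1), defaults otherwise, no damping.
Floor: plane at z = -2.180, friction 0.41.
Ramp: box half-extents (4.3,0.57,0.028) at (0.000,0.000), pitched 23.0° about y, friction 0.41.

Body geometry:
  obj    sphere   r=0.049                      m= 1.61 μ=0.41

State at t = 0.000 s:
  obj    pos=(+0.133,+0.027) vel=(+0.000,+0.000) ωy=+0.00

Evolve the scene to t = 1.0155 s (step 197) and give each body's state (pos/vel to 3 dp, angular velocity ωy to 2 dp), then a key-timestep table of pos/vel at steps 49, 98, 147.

State at t = 1.0155 s:
  obj    pos=(+1.565,-0.581) vel=(+2.820,-1.197) ωy=+62.51

Key-timestep trajectory:
   step    t(s)  obj.x    obj.z    obj.vx   obj.vz 
     49  0.2526   +0.222  -0.010  +0.702  -0.298
     98  0.5052   +0.487  -0.123  +1.403  -0.596
    147  0.7577   +0.930  -0.311  +2.104  -0.893


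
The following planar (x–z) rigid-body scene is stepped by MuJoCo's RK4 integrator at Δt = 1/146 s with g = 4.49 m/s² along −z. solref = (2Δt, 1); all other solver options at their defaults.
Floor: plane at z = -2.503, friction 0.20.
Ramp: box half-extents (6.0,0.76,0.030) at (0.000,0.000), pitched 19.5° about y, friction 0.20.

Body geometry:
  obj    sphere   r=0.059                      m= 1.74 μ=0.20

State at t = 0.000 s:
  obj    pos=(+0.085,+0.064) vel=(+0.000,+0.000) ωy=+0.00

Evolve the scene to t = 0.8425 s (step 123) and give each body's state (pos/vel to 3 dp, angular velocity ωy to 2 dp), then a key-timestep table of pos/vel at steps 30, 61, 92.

State at t = 0.8425 s:
  obj    pos=(+0.443,-0.063) vel=(+0.850,-0.301) ωy=+15.28

Key-timestep trajectory:
   step    t(s)  obj.x    obj.z    obj.vx   obj.vz 
     30  0.2055   +0.106  +0.057  +0.207  -0.073
     61  0.4178   +0.173  +0.033  +0.422  -0.149
     92  0.6301   +0.285  -0.007  +0.636  -0.225


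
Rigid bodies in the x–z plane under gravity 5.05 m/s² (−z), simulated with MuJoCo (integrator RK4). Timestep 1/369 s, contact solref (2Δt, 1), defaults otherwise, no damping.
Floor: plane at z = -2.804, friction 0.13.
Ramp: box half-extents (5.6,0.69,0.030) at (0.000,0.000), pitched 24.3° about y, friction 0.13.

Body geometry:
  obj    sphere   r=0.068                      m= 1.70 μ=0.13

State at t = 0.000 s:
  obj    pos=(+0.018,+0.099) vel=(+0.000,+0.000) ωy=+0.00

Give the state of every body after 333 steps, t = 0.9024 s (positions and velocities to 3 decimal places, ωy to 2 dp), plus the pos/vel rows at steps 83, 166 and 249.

State at t = 0.9024 s:
  obj    pos=(+0.570,-0.150) vel=(+1.221,-0.551) ωy=+19.70

Key-timestep trajectory:
   step    t(s)  obj.x    obj.z    obj.vx   obj.vz 
     83  0.2249   +0.053  +0.084  +0.307  -0.137
    166  0.4499   +0.156  +0.037  +0.610  -0.274
    249  0.6748   +0.327  -0.040  +0.913  -0.413


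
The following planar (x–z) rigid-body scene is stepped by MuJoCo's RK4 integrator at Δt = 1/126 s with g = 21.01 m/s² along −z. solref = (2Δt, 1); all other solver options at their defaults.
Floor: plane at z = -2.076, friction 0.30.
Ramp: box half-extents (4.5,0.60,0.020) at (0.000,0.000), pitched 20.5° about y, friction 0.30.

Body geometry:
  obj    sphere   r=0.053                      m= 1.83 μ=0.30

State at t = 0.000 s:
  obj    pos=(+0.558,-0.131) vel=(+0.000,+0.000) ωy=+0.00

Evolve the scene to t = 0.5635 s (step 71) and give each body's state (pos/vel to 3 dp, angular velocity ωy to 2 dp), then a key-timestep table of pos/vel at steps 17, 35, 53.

State at t = 0.5635 s:
  obj    pos=(+1.340,-0.423) vel=(+2.774,-1.037) ωy=+55.86

Key-timestep trajectory:
   step    t(s)  obj.x    obj.z    obj.vx   obj.vz 
     17  0.1349   +0.603  -0.148  +0.665  -0.248
     35  0.2778   +0.748  -0.202  +1.368  -0.511
     53  0.4206   +0.994  -0.294  +2.071  -0.774


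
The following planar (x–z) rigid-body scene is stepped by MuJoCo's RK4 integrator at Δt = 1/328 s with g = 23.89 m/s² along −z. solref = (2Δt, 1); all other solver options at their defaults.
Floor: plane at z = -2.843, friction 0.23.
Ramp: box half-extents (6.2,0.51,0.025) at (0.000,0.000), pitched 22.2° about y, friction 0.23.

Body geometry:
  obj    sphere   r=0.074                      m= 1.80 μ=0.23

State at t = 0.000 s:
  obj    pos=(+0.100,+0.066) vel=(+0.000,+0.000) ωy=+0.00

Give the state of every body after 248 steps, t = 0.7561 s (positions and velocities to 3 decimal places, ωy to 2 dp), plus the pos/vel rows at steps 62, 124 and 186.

State at t = 0.7561 s:
  obj    pos=(+1.807,-0.630) vel=(+4.514,-1.842) ωy=+65.87

Key-timestep trajectory:
   step    t(s)  obj.x    obj.z    obj.vx   obj.vz 
     62  0.1890   +0.207  +0.023  +1.129  -0.461
    124  0.3780   +0.527  -0.108  +2.257  -0.921
    186  0.5671   +1.060  -0.326  +3.385  -1.382


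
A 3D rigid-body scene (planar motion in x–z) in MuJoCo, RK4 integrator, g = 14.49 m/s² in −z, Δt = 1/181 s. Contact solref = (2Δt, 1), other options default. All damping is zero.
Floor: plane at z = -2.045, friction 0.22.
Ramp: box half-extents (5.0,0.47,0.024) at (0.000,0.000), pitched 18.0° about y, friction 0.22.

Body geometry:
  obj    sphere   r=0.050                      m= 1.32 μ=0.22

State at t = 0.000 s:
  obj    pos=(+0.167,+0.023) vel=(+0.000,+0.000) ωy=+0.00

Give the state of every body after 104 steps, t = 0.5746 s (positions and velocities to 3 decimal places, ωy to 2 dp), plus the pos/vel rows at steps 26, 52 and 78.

State at t = 0.5746 s:
  obj    pos=(+0.669,-0.140) vel=(+1.748,-0.568) ωy=+36.74

Key-timestep trajectory:
   step    t(s)  obj.x    obj.z    obj.vx   obj.vz 
     26  0.1436   +0.199  +0.013  +0.437  -0.142
     52  0.2873   +0.293  -0.017  +0.874  -0.284
     78  0.4309   +0.450  -0.068  +1.311  -0.426


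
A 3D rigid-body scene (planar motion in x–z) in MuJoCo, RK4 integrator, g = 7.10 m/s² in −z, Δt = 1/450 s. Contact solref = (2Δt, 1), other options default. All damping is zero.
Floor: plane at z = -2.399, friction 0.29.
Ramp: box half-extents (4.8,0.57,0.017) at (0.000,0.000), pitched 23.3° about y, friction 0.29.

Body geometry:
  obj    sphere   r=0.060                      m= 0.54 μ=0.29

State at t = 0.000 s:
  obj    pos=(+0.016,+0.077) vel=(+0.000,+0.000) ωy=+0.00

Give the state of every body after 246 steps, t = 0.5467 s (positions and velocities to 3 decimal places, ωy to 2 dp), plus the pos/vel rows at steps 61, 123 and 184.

State at t = 0.5467 s:
  obj    pos=(+0.291,-0.042) vel=(+1.007,-0.434) ωy=+18.27

Key-timestep trajectory:
   step    t(s)  obj.x    obj.z    obj.vx   obj.vz 
     61  0.1356   +0.033  +0.070  +0.250  -0.108
    123  0.2733   +0.085  +0.047  +0.504  -0.217
    184  0.4089   +0.170  +0.011  +0.753  -0.324


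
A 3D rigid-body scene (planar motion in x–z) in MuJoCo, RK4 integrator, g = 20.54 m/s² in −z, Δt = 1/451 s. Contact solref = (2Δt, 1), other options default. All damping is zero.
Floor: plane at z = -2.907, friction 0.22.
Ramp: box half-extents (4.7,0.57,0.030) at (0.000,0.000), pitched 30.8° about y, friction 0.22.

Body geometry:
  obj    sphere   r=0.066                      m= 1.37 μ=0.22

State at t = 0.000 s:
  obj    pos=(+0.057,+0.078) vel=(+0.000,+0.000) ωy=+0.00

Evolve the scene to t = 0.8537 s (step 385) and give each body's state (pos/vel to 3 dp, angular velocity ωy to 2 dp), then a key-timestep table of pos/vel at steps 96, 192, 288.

State at t = 0.8537 s:
  obj    pos=(+2.408,-1.324) vel=(+5.509,-3.284) ωy=+97.15

Key-timestep trajectory:
   step    t(s)  obj.x    obj.z    obj.vx   obj.vz 
     96  0.2129   +0.203  -0.009  +1.374  -0.819
    192  0.4257   +0.642  -0.271  +2.747  -1.638
    288  0.6386   +1.373  -0.707  +4.121  -2.457


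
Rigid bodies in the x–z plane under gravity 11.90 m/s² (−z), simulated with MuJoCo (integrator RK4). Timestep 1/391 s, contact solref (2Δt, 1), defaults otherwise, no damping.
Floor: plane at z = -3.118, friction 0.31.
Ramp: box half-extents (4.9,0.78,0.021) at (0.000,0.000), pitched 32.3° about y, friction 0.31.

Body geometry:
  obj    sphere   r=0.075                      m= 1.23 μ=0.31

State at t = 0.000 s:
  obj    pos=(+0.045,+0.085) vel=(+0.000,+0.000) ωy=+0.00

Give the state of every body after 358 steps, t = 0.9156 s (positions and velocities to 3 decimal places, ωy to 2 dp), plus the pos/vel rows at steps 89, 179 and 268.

State at t = 0.9156 s:
  obj    pos=(+1.654,-0.932) vel=(+3.515,-2.222) ωy=+55.44

Key-timestep trajectory:
   step    t(s)  obj.x    obj.z    obj.vx   obj.vz 
     89  0.2276   +0.145  +0.022  +0.874  -0.553
    179  0.4578   +0.447  -0.169  +1.758  -1.111
    268  0.6854   +0.947  -0.485  +2.632  -1.664


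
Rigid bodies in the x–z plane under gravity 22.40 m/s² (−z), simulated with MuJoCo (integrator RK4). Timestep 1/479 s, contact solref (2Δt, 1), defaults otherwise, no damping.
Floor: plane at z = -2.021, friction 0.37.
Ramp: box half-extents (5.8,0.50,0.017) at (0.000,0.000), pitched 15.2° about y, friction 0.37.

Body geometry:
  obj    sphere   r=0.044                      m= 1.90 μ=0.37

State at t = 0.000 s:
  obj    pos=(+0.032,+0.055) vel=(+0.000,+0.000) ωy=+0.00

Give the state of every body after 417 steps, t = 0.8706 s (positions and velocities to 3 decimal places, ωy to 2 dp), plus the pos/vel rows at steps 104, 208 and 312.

State at t = 0.8706 s:
  obj    pos=(+1.566,-0.362) vel=(+3.524,-0.958) ωy=+82.99

Key-timestep trajectory:
   step    t(s)  obj.x    obj.z    obj.vx   obj.vz 
    104  0.2171   +0.127  +0.029  +0.879  -0.239
    208  0.4342   +0.414  -0.049  +1.758  -0.478
    312  0.6514   +0.891  -0.179  +2.637  -0.716


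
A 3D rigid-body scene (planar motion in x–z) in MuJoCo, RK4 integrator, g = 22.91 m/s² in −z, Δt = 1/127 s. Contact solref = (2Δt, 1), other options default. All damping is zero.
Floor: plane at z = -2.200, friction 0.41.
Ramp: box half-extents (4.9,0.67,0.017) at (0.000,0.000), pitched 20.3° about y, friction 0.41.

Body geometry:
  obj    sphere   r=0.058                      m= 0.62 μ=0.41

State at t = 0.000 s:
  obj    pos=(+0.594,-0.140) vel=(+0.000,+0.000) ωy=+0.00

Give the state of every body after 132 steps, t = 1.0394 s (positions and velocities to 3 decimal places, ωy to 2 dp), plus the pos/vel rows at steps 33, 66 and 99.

State at t = 1.0394 s:
  obj    pos=(+3.470,-1.204) vel=(+5.533,-2.047) ωy=+101.73

Key-timestep trajectory:
   step    t(s)  obj.x    obj.z    obj.vx   obj.vz 
     33  0.2598   +0.774  -0.206  +1.384  -0.512
     66  0.5197   +1.313  -0.406  +2.767  -1.024
     99  0.7795   +2.212  -0.738  +4.150  -1.535


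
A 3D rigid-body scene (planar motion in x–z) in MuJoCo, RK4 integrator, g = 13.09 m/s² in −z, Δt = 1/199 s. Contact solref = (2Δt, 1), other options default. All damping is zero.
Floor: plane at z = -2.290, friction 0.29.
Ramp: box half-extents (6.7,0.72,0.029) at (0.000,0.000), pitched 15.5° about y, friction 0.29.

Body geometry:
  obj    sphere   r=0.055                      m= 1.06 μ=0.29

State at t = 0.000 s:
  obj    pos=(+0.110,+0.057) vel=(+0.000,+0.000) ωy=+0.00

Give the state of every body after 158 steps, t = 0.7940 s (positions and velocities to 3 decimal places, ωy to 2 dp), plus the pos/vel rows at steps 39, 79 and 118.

State at t = 0.7940 s:
  obj    pos=(+0.869,-0.154) vel=(+1.912,-0.530) ωy=+36.06

Key-timestep trajectory:
   step    t(s)  obj.x    obj.z    obj.vx   obj.vz 
     39  0.1960   +0.156  +0.044  +0.472  -0.131
     79  0.3970   +0.300  +0.004  +0.956  -0.265
    118  0.5930   +0.533  -0.061  +1.428  -0.396


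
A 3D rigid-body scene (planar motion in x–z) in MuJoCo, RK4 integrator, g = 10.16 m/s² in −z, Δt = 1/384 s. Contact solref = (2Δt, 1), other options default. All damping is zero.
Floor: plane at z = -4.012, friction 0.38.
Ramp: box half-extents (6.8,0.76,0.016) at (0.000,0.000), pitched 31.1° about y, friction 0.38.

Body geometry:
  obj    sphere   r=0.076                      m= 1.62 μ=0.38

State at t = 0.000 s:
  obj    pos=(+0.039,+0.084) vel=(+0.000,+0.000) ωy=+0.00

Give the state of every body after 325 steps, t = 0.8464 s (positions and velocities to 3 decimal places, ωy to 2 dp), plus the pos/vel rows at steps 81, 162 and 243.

State at t = 0.8464 s:
  obj    pos=(+1.189,-0.610) vel=(+2.717,-1.639) ωy=+41.74

Key-timestep trajectory:
   step    t(s)  obj.x    obj.z    obj.vx   obj.vz 
     81  0.2109   +0.110  +0.041  +0.677  -0.408
    162  0.4219   +0.325  -0.088  +1.354  -0.817
    243  0.6328   +0.682  -0.304  +2.031  -1.225


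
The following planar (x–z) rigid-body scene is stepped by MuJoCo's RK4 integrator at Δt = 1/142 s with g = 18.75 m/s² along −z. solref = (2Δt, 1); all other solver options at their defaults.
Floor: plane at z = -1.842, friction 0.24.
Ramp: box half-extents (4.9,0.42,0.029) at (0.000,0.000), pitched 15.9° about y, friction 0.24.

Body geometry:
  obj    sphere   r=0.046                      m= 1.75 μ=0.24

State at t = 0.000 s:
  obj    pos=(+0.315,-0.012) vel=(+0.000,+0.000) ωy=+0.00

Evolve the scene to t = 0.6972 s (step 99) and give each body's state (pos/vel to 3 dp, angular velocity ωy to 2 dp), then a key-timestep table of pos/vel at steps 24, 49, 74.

State at t = 0.6972 s:
  obj    pos=(+1.173,-0.256) vel=(+2.460,-0.701) ωy=+55.59

Key-timestep trajectory:
   step    t(s)  obj.x    obj.z    obj.vx   obj.vz 
     24  0.1690   +0.365  -0.026  +0.597  -0.170
     49  0.3451   +0.525  -0.072  +1.218  -0.347
     74  0.5211   +0.794  -0.148  +1.839  -0.524


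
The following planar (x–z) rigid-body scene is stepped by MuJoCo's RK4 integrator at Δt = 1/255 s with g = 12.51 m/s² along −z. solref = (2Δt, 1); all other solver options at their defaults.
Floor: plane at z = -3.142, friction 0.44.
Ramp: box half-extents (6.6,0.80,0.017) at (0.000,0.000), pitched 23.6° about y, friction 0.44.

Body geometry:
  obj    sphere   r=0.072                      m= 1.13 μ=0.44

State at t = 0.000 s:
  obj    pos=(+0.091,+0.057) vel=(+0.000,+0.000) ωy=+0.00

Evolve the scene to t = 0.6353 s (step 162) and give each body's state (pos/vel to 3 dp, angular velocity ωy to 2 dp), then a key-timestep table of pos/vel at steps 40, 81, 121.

State at t = 0.6353 s:
  obj    pos=(+0.753,-0.232) vel=(+2.083,-0.910) ωy=+31.56

Key-timestep trajectory:
   step    t(s)  obj.x    obj.z    obj.vx   obj.vz 
     40  0.1569   +0.131  +0.040  +0.514  -0.225
     81  0.3176   +0.257  -0.015  +1.041  -0.455
    121  0.4745   +0.460  -0.104  +1.556  -0.680


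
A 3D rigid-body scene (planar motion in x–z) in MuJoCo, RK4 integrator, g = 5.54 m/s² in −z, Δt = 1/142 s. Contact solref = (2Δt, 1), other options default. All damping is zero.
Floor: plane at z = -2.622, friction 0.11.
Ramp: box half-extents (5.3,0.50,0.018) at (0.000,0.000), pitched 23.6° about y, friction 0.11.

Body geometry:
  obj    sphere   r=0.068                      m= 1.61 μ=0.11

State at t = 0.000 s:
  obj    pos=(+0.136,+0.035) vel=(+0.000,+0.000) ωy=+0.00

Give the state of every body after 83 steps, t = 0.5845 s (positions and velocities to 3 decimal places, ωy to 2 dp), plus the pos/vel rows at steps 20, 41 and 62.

State at t = 0.5845 s:
  obj    pos=(+0.396,-0.079) vel=(+0.888,-0.392) ωy=+11.98

Key-timestep trajectory:
   step    t(s)  obj.x    obj.z    obj.vx   obj.vz 
     20  0.1408   +0.151  +0.028  +0.214  -0.093
     41  0.2887   +0.199  +0.007  +0.436  -0.202
     62  0.4366   +0.281  -0.029  +0.666  -0.284


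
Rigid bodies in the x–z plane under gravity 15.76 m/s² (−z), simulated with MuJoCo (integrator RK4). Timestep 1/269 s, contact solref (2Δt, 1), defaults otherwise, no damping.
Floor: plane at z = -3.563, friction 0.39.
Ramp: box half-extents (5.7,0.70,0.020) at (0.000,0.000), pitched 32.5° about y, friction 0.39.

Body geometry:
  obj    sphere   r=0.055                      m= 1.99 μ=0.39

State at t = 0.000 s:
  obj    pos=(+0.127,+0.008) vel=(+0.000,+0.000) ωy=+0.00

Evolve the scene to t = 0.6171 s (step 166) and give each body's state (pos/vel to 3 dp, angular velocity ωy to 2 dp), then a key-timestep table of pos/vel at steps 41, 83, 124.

State at t = 0.6171 s:
  obj    pos=(+1.098,-0.611) vel=(+3.148,-2.006) ωy=+67.85

Key-timestep trajectory:
   step    t(s)  obj.x    obj.z    obj.vx   obj.vz 
     41  0.1524   +0.186  -0.030  +0.778  -0.495
     83  0.3086   +0.370  -0.147  +1.574  -1.003
    124  0.4610   +0.669  -0.337  +2.352  -1.498


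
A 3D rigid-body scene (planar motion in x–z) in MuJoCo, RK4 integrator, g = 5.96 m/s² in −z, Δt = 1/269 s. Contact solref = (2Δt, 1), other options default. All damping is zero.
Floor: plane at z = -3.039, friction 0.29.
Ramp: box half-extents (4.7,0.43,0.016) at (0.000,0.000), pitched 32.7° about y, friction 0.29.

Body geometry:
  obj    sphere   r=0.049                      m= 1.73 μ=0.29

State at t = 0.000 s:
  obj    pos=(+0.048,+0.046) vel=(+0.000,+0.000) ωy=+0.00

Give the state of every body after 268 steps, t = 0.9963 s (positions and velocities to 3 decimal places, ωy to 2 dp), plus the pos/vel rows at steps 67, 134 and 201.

State at t = 0.9963 s:
  obj    pos=(+1.009,-0.570) vel=(+1.928,-1.238) ωy=+46.75

Key-timestep trajectory:
   step    t(s)  obj.x    obj.z    obj.vx   obj.vz 
     67  0.2491   +0.108  +0.008  +0.482  -0.310
    134  0.4981   +0.288  -0.108  +0.964  -0.619
    201  0.7472   +0.589  -0.301  +1.446  -0.928


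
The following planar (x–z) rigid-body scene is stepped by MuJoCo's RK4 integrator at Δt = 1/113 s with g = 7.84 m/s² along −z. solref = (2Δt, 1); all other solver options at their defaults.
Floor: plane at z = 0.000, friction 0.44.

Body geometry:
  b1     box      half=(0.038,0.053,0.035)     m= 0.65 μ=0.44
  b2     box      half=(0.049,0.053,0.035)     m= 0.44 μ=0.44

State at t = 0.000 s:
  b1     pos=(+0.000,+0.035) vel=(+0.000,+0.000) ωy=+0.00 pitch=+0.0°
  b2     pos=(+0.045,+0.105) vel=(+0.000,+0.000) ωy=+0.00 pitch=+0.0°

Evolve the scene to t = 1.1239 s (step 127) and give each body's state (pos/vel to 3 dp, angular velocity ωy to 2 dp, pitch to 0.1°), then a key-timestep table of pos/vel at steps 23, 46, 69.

State at t = 1.1239 s:
  b1     pos=(+0.000,+0.035) vel=(+0.000,+0.000) ωy=+0.00 pitch=+0.0°
  b2     pos=(+0.091,+0.049) vel=(+0.000,+0.000) ωy=+0.00 pitch=+90.0°

Key-timestep trajectory:
   step    t(s)  b1.x    b1.z    b1.vx   b1.vz   b2.x    b2.z    b2.vx   b2.vz 
     23  0.2035   +0.000  +0.035  +0.000  +0.000   +0.065  +0.093  +0.214  -0.230
     46  0.4071   +0.000  +0.035  +0.000  +0.000   +0.109  +0.057  +0.066  +0.027
     69  0.6106   +0.000  +0.035  +0.000  +0.000   +0.089  +0.049  -0.092  +0.068


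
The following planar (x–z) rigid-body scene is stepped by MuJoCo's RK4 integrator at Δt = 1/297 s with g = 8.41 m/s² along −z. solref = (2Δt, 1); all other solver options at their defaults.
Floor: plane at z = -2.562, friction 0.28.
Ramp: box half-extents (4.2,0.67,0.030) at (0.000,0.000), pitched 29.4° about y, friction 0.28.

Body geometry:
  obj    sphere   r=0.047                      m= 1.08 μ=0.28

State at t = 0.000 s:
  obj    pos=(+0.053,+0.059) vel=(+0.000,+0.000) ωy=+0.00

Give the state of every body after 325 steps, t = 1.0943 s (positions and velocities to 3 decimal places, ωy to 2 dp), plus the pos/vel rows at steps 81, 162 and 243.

State at t = 1.0943 s:
  obj    pos=(+1.591,-0.808) vel=(+2.811,-1.584) ωy=+68.65

Key-timestep trajectory:
   step    t(s)  obj.x    obj.z    obj.vx   obj.vz 
     81  0.2727   +0.148  +0.005  +0.701  -0.395
    162  0.5455   +0.435  -0.157  +1.401  -0.790
    243  0.8182   +0.913  -0.426  +2.102  -1.184


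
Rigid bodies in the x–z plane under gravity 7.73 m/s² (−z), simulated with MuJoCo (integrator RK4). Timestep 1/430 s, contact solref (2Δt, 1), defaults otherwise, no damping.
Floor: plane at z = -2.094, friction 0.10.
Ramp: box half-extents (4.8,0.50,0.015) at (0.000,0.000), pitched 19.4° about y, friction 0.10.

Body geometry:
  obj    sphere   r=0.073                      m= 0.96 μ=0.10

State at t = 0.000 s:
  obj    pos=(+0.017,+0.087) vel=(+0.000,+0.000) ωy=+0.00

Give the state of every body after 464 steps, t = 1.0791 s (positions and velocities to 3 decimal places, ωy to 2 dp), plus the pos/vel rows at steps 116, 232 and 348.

State at t = 1.0791 s:
  obj    pos=(+1.029,-0.269) vel=(+1.873,-0.660) ωy=+26.86

Key-timestep trajectory:
   step    t(s)  obj.x    obj.z    obj.vx   obj.vz 
    116  0.2698   +0.081  +0.065  +0.470  -0.164
    232  0.5395   +0.271  -0.002  +0.938  -0.328
    348  0.8093   +0.587  -0.113  +1.405  -0.495


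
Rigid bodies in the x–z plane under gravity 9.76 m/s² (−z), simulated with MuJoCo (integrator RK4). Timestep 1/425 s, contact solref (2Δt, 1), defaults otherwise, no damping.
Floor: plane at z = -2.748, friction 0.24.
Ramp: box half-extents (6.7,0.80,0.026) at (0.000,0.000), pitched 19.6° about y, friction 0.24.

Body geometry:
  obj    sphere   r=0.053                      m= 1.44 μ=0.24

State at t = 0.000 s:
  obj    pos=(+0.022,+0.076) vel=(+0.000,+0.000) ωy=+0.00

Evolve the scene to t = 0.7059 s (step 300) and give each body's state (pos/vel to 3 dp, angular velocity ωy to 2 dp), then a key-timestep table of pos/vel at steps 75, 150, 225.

State at t = 0.7059 s:
  obj    pos=(+0.571,-0.119) vel=(+1.555,-0.554) ωy=+31.14

Key-timestep trajectory:
   step    t(s)  obj.x    obj.z    obj.vx   obj.vz 
     75  0.1765   +0.056  +0.064  +0.389  -0.138
    150  0.3529   +0.159  +0.027  +0.778  -0.277
    225  0.5294   +0.331  -0.034  +1.166  -0.415


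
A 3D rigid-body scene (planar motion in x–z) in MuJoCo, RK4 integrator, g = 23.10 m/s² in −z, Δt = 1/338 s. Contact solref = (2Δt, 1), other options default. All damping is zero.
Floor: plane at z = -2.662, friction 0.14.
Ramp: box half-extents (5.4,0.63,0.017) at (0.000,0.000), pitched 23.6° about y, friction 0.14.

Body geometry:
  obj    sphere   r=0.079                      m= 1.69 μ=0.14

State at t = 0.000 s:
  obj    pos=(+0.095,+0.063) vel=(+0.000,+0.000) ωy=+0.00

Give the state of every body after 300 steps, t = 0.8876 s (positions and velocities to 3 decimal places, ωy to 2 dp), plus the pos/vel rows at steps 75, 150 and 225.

State at t = 0.8876 s:
  obj    pos=(+2.480,-0.979) vel=(+5.373,-2.347) ωy=+74.20

Key-timestep trajectory:
   step    t(s)  obj.x    obj.z    obj.vx   obj.vz 
     75  0.2219   +0.244  -0.002  +1.344  -0.587
    150  0.4438   +0.691  -0.197  +2.687  -1.174
    225  0.6657   +1.437  -0.523  +4.030  -1.761


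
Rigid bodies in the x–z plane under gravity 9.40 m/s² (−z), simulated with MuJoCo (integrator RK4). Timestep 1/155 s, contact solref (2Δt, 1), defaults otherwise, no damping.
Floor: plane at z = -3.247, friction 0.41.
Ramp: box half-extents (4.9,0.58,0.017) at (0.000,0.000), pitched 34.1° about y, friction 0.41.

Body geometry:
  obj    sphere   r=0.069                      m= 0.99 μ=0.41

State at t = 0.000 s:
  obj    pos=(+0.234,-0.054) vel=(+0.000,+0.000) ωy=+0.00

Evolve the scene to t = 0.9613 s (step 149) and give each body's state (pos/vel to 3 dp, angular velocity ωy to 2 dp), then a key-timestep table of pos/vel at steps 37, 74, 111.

State at t = 0.9613 s:
  obj    pos=(+1.674,-1.030) vel=(+2.996,-2.029) ωy=+52.43

Key-timestep trajectory:
   step    t(s)  obj.x    obj.z    obj.vx   obj.vz 
     37  0.2387   +0.323  -0.115  +0.744  -0.504
     74  0.4774   +0.589  -0.295  +1.488  -1.008
    111  0.7161   +1.033  -0.596  +2.232  -1.511


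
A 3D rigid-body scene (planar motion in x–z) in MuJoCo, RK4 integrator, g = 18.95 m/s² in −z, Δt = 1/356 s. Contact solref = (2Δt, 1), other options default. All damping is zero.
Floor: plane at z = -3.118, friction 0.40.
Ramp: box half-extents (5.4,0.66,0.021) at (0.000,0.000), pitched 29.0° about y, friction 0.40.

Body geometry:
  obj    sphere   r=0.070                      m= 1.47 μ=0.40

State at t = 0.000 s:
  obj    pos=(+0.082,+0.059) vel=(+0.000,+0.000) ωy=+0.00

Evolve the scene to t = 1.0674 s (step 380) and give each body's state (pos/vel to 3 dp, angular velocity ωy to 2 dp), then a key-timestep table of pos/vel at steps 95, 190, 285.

State at t = 1.0674 s:
  obj    pos=(+3.352,-1.754) vel=(+6.126,-3.396) ωy=+100.06

Key-timestep trajectory:
   step    t(s)  obj.x    obj.z    obj.vx   obj.vz 
     95  0.2669   +0.286  -0.055  +1.532  -0.849
    190  0.5337   +0.899  -0.395  +3.063  -1.698
    285  0.8006   +1.921  -0.961  +4.595  -2.547


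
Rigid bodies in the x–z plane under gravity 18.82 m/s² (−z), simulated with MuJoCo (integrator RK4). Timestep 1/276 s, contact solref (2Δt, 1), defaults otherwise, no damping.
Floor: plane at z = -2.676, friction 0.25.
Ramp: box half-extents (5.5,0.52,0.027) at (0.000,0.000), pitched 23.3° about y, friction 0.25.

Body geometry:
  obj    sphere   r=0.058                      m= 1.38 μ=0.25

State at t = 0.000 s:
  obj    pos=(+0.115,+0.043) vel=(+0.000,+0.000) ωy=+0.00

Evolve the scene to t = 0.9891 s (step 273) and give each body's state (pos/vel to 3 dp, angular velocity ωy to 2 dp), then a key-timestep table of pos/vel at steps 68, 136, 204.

State at t = 0.9891 s:
  obj    pos=(+2.504,-0.986) vel=(+4.831,-2.080) ωy=+90.67

Key-timestep trajectory:
   step    t(s)  obj.x    obj.z    obj.vx   obj.vz 
     68  0.2464   +0.263  -0.021  +1.203  -0.518
    136  0.4928   +0.708  -0.212  +2.407  -1.036
    204  0.7391   +1.449  -0.532  +3.610  -1.555


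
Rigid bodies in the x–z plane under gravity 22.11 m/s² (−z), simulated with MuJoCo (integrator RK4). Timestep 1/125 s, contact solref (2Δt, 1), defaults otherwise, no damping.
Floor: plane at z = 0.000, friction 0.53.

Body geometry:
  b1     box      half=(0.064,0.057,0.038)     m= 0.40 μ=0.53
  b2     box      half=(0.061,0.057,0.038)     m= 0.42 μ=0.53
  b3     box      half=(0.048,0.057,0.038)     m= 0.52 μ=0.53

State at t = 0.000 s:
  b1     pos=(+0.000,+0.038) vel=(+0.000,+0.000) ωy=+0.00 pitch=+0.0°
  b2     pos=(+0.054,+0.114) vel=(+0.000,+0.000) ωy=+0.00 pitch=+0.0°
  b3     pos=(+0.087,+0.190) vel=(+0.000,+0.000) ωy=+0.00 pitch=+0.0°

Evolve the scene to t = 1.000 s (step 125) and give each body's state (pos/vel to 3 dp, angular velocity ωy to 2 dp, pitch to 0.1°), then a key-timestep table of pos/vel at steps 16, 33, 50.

State at t = 1.000 s:
  b1     pos=(+0.000,+0.038) vel=(+0.000,+0.000) ωy=+0.00 pitch=+0.0°
  b2     pos=(+0.115,+0.061) vel=(+0.000,+0.000) ωy=+0.00 pitch=+90.0°
  b3     pos=(+0.220,+0.048) vel=(+0.000,+0.000) ωy=+0.00 pitch=+90.0°

Key-timestep trajectory:
   step    t(s)  b1.x    b1.z    b1.vx   b1.vz   b2.x    b2.z    b2.vx   b2.vz   b3.x    b3.z    b3.vx   b3.vz 
     16  0.1280   +0.000  +0.038  -0.003  +0.000   +0.062  +0.115  +0.153  +0.010   +0.110  +0.182  +0.425  -0.189
     33  0.2640   +0.000  +0.038  +0.000  +0.000   +0.109  +0.069  +0.456  -1.322   +0.207  +0.047  +1.135  -1.267
     50  0.4000   +0.000  +0.038  +0.000  +0.000   +0.112  +0.061  -0.026  +0.038   +0.220  +0.048  -0.001  +0.001


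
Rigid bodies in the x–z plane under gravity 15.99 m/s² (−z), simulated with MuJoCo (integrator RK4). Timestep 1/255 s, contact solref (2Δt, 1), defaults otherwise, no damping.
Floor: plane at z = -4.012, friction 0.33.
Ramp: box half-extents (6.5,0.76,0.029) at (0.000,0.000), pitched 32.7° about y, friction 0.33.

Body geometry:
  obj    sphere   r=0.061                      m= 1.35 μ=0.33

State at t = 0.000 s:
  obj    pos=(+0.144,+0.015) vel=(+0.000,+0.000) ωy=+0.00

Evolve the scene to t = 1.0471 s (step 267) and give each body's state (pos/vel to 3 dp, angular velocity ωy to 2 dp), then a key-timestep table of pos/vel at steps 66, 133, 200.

State at t = 1.0471 s:
  obj    pos=(+2.990,-1.813) vel=(+5.437,-3.490) ωy=+105.90

Key-timestep trajectory:
   step    t(s)  obj.x    obj.z    obj.vx   obj.vz 
     66  0.2588   +0.318  -0.097  +1.344  -0.863
    133  0.5216   +0.850  -0.439  +2.708  -1.739
    200  0.7843   +1.741  -1.011  +4.073  -2.615


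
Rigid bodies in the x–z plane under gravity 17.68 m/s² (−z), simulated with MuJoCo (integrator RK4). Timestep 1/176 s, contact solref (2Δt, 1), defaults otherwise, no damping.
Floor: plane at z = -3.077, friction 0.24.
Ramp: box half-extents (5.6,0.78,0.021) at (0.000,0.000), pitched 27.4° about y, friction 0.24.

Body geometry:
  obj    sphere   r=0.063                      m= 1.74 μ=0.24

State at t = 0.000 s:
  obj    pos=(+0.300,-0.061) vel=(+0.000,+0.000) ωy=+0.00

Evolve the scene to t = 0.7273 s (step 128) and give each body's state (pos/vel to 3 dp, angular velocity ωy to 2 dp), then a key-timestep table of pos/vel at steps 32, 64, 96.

State at t = 0.7273 s:
  obj    pos=(+1.665,-0.768) vel=(+3.753,-1.945) ωy=+67.07

Key-timestep trajectory:
   step    t(s)  obj.x    obj.z    obj.vx   obj.vz 
     32  0.1818   +0.385  -0.105  +0.939  -0.487
     64  0.3636   +0.641  -0.238  +1.877  -0.973
     96  0.5455   +1.068  -0.459  +2.815  -1.459


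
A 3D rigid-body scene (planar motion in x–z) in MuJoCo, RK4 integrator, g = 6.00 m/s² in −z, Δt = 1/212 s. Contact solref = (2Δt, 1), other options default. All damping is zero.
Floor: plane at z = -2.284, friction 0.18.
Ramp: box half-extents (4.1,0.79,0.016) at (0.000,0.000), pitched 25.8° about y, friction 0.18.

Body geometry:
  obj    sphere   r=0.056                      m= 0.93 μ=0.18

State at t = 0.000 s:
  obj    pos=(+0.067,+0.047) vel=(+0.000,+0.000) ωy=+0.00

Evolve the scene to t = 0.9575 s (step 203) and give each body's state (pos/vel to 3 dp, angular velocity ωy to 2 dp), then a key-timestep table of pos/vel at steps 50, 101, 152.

State at t = 0.9575 s:
  obj    pos=(+0.837,-0.325) vel=(+1.608,-0.777) ωy=+31.89

Key-timestep trajectory:
   step    t(s)  obj.x    obj.z    obj.vx   obj.vz 
     50  0.2358   +0.114  +0.025  +0.396  -0.192
    101  0.4764   +0.258  -0.045  +0.800  -0.387
    152  0.7170   +0.499  -0.161  +1.204  -0.582


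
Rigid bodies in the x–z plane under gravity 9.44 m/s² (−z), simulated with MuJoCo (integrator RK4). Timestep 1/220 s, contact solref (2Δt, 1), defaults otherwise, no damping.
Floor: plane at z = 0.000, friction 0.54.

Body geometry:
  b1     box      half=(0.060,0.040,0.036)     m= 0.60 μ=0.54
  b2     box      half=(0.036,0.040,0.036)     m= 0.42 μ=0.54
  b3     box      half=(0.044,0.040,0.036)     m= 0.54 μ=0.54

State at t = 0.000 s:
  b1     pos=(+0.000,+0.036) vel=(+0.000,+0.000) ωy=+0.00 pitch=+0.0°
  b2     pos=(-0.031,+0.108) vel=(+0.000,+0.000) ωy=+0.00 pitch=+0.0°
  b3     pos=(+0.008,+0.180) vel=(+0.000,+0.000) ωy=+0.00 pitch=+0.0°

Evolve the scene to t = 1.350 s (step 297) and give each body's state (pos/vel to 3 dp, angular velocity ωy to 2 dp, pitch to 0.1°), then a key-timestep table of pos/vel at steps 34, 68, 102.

State at t = 1.350 s:
  b1     pos=(+0.000,+0.036) vel=(+0.000,+0.000) ωy=+0.00 pitch=+0.0°
  b2     pos=(-0.031,+0.108) vel=(+0.000,+0.000) ωy=+0.00 pitch=+0.0°
  b3     pos=(+0.118,+0.036) vel=(+0.000,+0.000) ωy=+0.00 pitch=+180.0°

Key-timestep trajectory:
   step    t(s)  b1.x    b1.z    b1.vx   b1.vz   b2.x    b2.z    b2.vx   b2.vz   b3.x    b3.z    b3.vx   b3.vz 
     34  0.1545   +0.000  +0.036  +0.000  +0.000   -0.031  +0.108  -0.001  +0.000   +0.015  +0.179  +0.105  -0.036
     68  0.3091   +0.000  +0.036  +0.000  +0.000   -0.031  +0.108  +0.000  +0.000   +0.046  +0.139  +0.254  -0.775
    102  0.4636   +0.000  +0.036  +0.000  +0.000   -0.031  +0.108  +0.000  +0.000   +0.105  +0.084  +0.418  -0.742
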